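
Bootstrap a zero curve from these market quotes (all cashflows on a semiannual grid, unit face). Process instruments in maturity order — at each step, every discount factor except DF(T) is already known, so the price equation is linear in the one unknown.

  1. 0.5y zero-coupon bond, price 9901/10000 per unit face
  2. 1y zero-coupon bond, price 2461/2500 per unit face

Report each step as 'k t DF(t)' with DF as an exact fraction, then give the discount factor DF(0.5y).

step 1 [0.5y] zero: DF = P = 9901/10000 ≈ 0.990100
step 2 [1y] zero: DF = P = 2461/2500 ≈ 0.984400

1 1/2 9901/10000
2 1 2461/2500
DF(0.5y) = 9901/10000 ≈ 0.990100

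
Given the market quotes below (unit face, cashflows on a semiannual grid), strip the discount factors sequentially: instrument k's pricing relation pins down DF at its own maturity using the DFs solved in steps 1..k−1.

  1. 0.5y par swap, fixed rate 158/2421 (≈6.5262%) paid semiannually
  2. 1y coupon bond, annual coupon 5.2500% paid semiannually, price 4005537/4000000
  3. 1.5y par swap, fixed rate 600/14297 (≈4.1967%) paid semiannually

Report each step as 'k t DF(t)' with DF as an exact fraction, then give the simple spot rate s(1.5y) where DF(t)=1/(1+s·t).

1 1/2 2421/2500
2 1 951/1000
3 3/2 47/50
s(1.5y) = (1/(47/50) − 1)/(3/2) = 2/47 ≈ 4.2553%

step 1 [0.5y] swap r/2=79/2421: DF=(1 − 79/2421·(0))/(1+79/2421) = 2421/2500 ≈ 0.968400
step 2 [1y] bond c/2=21/800: DF=(4005537/4000000 − 21/800·(0.968400))/(1+21/800) = 951/1000 ≈ 0.951000
step 3 [1.5y] swap r/2=300/14297: DF=(1 − 300/14297·(0.968400+0.951000))/(1+300/14297) = 47/50 ≈ 0.940000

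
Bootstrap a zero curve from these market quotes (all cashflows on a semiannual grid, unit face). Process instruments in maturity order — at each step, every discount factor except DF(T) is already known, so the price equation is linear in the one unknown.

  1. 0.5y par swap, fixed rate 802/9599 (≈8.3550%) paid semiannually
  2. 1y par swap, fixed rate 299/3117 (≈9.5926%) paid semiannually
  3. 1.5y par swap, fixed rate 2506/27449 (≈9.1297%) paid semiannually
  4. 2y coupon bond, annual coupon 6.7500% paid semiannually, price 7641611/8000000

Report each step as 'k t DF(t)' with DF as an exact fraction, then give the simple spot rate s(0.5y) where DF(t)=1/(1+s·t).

step 1 [0.5y] swap r/2=401/9599: DF=(1 − 401/9599·(0))/(1+401/9599) = 9599/10000 ≈ 0.959900
step 2 [1y] swap r/2=299/6234: DF=(1 − 299/6234·(0.959900))/(1+299/6234) = 9103/10000 ≈ 0.910300
step 3 [1.5y] swap r/2=1253/27449: DF=(1 − 1253/27449·(0.959900+0.910300))/(1+1253/27449) = 8747/10000 ≈ 0.874700
step 4 [2y] bond c/2=27/800: DF=(7641611/8000000 − 27/800·(0.959900+0.910300+0.874700))/(1+27/800) = 1043/1250 ≈ 0.834400

1 1/2 9599/10000
2 1 9103/10000
3 3/2 8747/10000
4 2 1043/1250
s(0.5y) = (1/(9599/10000) − 1)/(1/2) = 802/9599 ≈ 8.3550%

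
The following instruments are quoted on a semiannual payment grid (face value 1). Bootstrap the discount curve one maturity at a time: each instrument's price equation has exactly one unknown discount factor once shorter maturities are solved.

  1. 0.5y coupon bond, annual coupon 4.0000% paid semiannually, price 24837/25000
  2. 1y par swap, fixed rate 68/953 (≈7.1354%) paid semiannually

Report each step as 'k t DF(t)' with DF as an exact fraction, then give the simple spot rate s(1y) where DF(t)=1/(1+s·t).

step 1 [0.5y] bond c/2=1/50: DF=(24837/25000 − 1/50·(0))/(1+1/50) = 487/500 ≈ 0.974000
step 2 [1y] swap r/2=34/953: DF=(1 − 34/953·(0.974000))/(1+34/953) = 233/250 ≈ 0.932000

1 1/2 487/500
2 1 233/250
s(1y) = (1/(233/250) − 1)/(1) = 17/233 ≈ 7.2961%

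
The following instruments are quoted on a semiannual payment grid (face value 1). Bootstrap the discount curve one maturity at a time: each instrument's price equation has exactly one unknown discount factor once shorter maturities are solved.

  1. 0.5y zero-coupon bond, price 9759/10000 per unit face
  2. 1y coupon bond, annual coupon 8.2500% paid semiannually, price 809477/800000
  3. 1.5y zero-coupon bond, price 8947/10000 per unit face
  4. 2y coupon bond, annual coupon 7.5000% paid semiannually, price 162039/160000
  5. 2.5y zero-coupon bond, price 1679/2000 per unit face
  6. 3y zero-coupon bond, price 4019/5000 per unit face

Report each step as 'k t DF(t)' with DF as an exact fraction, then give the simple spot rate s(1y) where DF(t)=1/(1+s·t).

1 1/2 9759/10000
2 1 9331/10000
3 3/2 8947/10000
4 2 2187/2500
5 5/2 1679/2000
6 3 4019/5000
s(1y) = (1/(9331/10000) − 1)/(1) = 669/9331 ≈ 7.1696%

step 1 [0.5y] zero: DF = P = 9759/10000 ≈ 0.975900
step 2 [1y] bond c/2=33/800: DF=(809477/800000 − 33/800·(0.975900))/(1+33/800) = 9331/10000 ≈ 0.933100
step 3 [1.5y] zero: DF = P = 8947/10000 ≈ 0.894700
step 4 [2y] bond c/2=3/80: DF=(162039/160000 − 3/80·(0.975900+0.933100+0.894700))/(1+3/80) = 2187/2500 ≈ 0.874800
step 5 [2.5y] zero: DF = P = 1679/2000 ≈ 0.839500
step 6 [3y] zero: DF = P = 4019/5000 ≈ 0.803800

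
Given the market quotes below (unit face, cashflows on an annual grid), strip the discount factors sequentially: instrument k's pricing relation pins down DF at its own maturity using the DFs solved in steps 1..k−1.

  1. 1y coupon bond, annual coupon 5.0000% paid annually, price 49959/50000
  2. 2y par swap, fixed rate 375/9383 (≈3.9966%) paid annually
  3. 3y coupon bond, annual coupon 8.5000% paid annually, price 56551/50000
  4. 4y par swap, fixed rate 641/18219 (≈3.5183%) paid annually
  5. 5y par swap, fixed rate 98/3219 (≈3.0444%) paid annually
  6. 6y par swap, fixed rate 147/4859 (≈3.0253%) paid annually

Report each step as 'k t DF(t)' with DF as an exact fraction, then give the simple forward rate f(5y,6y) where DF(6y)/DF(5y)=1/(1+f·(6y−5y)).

step 1 [1y] bond c/1=1/20: DF=(49959/50000 − 1/20·(0))/(1+1/20) = 2379/2500 ≈ 0.951600
step 2 [2y] swap r/1=375/9383: DF=(1 − 375/9383·(0.951600))/(1+375/9383) = 37/40 ≈ 0.925000
step 3 [3y] bond c/1=17/200: DF=(56551/50000 − 17/200·(0.951600+0.925000))/(1+17/200) = 4477/5000 ≈ 0.895400
step 4 [4y] swap r/1=641/18219: DF=(1 − 641/18219·(0.951600+0.925000+0.895400))/(1+641/18219) = 4359/5000 ≈ 0.871800
step 5 [5y] swap r/1=98/3219: DF=(1 − 98/3219·(0.951600+0.925000+0.895400+0.871800))/(1+98/3219) = 2157/2500 ≈ 0.862800
step 6 [6y] swap r/1=147/4859: DF=(1 − 147/4859·(0.951600+0.925000+0.895400+0.871800+0.862800))/(1+147/4859) = 8383/10000 ≈ 0.838300

1 1 2379/2500
2 2 37/40
3 3 4477/5000
4 4 4359/5000
5 5 2157/2500
6 6 8383/10000
f(5y,6y) = ((2157/2500)/(8383/10000) − 1)/(1) = 245/8383 ≈ 2.9226%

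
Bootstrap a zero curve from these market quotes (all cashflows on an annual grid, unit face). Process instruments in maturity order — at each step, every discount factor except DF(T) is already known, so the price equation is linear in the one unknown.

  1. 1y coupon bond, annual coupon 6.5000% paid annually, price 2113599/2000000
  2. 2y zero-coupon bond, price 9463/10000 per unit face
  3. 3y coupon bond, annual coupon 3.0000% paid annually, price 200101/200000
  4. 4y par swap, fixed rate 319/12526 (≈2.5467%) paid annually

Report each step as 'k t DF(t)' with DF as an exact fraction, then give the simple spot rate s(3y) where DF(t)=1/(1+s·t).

1 1 9923/10000
2 2 9463/10000
3 3 9149/10000
4 4 9043/10000
s(3y) = (1/(9149/10000) − 1)/(3) = 851/27447 ≈ 3.1005%

step 1 [1y] bond c/1=13/200: DF=(2113599/2000000 − 13/200·(0))/(1+13/200) = 9923/10000 ≈ 0.992300
step 2 [2y] zero: DF = P = 9463/10000 ≈ 0.946300
step 3 [3y] bond c/1=3/100: DF=(200101/200000 − 3/100·(0.992300+0.946300))/(1+3/100) = 9149/10000 ≈ 0.914900
step 4 [4y] swap r/1=319/12526: DF=(1 − 319/12526·(0.992300+0.946300+0.914900))/(1+319/12526) = 9043/10000 ≈ 0.904300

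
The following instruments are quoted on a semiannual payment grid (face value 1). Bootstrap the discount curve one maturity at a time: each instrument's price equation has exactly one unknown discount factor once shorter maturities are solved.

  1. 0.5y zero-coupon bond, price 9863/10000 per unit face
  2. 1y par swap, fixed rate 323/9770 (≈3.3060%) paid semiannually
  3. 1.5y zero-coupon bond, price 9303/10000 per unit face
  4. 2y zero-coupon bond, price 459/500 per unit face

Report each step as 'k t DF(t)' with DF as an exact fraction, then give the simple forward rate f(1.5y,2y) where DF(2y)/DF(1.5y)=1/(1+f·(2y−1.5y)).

1 1/2 9863/10000
2 1 9677/10000
3 3/2 9303/10000
4 2 459/500
f(1.5y,2y) = ((9303/10000)/(459/500) − 1)/(1/2) = 41/1530 ≈ 2.6797%

step 1 [0.5y] zero: DF = P = 9863/10000 ≈ 0.986300
step 2 [1y] swap r/2=323/19540: DF=(1 − 323/19540·(0.986300))/(1+323/19540) = 9677/10000 ≈ 0.967700
step 3 [1.5y] zero: DF = P = 9303/10000 ≈ 0.930300
step 4 [2y] zero: DF = P = 459/500 ≈ 0.918000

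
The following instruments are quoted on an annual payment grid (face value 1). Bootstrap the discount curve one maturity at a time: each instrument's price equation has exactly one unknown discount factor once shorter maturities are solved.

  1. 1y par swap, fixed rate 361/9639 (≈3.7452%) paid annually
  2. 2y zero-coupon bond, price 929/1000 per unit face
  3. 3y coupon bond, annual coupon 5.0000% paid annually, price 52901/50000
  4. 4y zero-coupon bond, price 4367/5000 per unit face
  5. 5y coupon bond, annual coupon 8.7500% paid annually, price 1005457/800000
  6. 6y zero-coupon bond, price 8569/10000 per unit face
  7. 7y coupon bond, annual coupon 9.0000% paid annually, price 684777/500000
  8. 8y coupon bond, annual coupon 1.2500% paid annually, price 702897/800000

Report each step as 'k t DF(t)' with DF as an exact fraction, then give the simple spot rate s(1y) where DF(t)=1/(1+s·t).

step 1 [1y] swap r/1=361/9639: DF=(1 − 361/9639·(0))/(1+361/9639) = 9639/10000 ≈ 0.963900
step 2 [2y] zero: DF = P = 929/1000 ≈ 0.929000
step 3 [3y] bond c/1=1/20: DF=(52901/50000 − 1/20·(0.963900+0.929000))/(1+1/20) = 367/400 ≈ 0.917500
step 4 [4y] zero: DF = P = 4367/5000 ≈ 0.873400
step 5 [5y] bond c/1=7/80: DF=(1005457/800000 − 7/80·(0.963900+0.929000+0.917500+0.873400))/(1+7/80) = 8593/10000 ≈ 0.859300
step 6 [6y] zero: DF = P = 8569/10000 ≈ 0.856900
step 7 [7y] bond c/1=9/100: DF=(684777/500000 − 9/100·(0.963900+0.929000+0.917500+0.873400+0.859300+0.856900))/(1+9/100) = 4053/5000 ≈ 0.810600
step 8 [8y] bond c/1=1/80: DF=(702897/800000 − 1/80·(0.963900+0.929000+0.917500+0.873400+0.859300+0.856900+0.810600))/(1+1/80) = 7911/10000 ≈ 0.791100

1 1 9639/10000
2 2 929/1000
3 3 367/400
4 4 4367/5000
5 5 8593/10000
6 6 8569/10000
7 7 4053/5000
8 8 7911/10000
s(1y) = (1/(9639/10000) − 1)/(1) = 361/9639 ≈ 3.7452%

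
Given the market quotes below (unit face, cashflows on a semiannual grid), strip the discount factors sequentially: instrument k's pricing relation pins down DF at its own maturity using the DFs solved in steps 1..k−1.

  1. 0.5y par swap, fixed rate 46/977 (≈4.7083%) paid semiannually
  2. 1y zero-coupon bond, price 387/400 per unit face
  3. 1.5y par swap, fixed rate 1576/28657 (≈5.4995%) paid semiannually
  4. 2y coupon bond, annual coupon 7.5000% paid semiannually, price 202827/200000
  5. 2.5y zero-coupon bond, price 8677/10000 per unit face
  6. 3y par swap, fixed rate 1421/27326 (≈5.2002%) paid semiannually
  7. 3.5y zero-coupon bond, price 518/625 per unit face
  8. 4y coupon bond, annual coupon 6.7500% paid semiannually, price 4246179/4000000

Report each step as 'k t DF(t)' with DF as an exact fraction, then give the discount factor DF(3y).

1 1/2 977/1000
2 1 387/400
3 3/2 2303/2500
4 2 8739/10000
5 5/2 8677/10000
6 3 8579/10000
7 7/2 518/625
8 4 4107/5000
DF(3y) = 8579/10000 ≈ 0.857900

step 1 [0.5y] swap r/2=23/977: DF=(1 − 23/977·(0))/(1+23/977) = 977/1000 ≈ 0.977000
step 2 [1y] zero: DF = P = 387/400 ≈ 0.967500
step 3 [1.5y] swap r/2=788/28657: DF=(1 − 788/28657·(0.977000+0.967500))/(1+788/28657) = 2303/2500 ≈ 0.921200
step 4 [2y] bond c/2=3/80: DF=(202827/200000 − 3/80·(0.977000+0.967500+0.921200))/(1+3/80) = 8739/10000 ≈ 0.873900
step 5 [2.5y] zero: DF = P = 8677/10000 ≈ 0.867700
step 6 [3y] swap r/2=1421/54652: DF=(1 − 1421/54652·(0.977000+0.967500+0.921200+0.873900+0.867700))/(1+1421/54652) = 8579/10000 ≈ 0.857900
step 7 [3.5y] zero: DF = P = 518/625 ≈ 0.828800
step 8 [4y] bond c/2=27/800: DF=(4246179/4000000 − 27/800·(0.977000+0.967500+0.921200+0.873900+0.867700+0.857900+0.828800))/(1+27/800) = 4107/5000 ≈ 0.821400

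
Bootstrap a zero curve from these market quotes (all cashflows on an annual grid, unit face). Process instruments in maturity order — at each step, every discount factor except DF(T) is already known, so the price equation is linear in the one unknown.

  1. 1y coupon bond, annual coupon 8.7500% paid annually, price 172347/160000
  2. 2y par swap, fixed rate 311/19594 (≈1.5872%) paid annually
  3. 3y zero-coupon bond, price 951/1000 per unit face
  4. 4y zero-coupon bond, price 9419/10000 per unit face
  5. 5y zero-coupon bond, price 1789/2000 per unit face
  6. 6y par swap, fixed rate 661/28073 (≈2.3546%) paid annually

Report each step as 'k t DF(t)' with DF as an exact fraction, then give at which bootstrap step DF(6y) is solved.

step 1 [1y] bond c/1=7/80: DF=(172347/160000 − 7/80·(0))/(1+7/80) = 1981/2000 ≈ 0.990500
step 2 [2y] swap r/1=311/19594: DF=(1 − 311/19594·(0.990500))/(1+311/19594) = 9689/10000 ≈ 0.968900
step 3 [3y] zero: DF = P = 951/1000 ≈ 0.951000
step 4 [4y] zero: DF = P = 9419/10000 ≈ 0.941900
step 5 [5y] zero: DF = P = 1789/2000 ≈ 0.894500
step 6 [6y] swap r/1=661/28073: DF=(1 − 661/28073·(0.990500+0.968900+0.951000+0.941900+0.894500))/(1+661/28073) = 4339/5000 ≈ 0.867800

1 1 1981/2000
2 2 9689/10000
3 3 951/1000
4 4 9419/10000
5 5 1789/2000
6 6 4339/5000
DF(6y) is solved at step 6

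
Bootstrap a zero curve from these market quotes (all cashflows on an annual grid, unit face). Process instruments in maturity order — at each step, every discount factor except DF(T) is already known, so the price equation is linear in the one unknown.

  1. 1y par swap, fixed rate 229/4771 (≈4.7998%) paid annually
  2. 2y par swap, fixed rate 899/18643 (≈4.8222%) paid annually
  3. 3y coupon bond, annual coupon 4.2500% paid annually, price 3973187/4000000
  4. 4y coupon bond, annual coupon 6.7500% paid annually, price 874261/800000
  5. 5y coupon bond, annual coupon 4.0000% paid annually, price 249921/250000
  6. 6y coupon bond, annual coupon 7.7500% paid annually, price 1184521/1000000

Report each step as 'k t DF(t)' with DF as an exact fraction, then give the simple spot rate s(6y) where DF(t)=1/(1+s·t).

step 1 [1y] swap r/1=229/4771: DF=(1 − 229/4771·(0))/(1+229/4771) = 4771/5000 ≈ 0.954200
step 2 [2y] swap r/1=899/18643: DF=(1 − 899/18643·(0.954200))/(1+899/18643) = 9101/10000 ≈ 0.910100
step 3 [3y] bond c/1=17/400: DF=(3973187/4000000 − 17/400·(0.954200+0.910100))/(1+17/400) = 548/625 ≈ 0.876800
step 4 [4y] bond c/1=27/400: DF=(874261/800000 − 27/400·(0.954200+0.910100+0.876800))/(1+27/400) = 1063/1250 ≈ 0.850400
step 5 [5y] bond c/1=1/25: DF=(249921/250000 − 1/25·(0.954200+0.910100+0.876800+0.850400))/(1+1/25) = 8231/10000 ≈ 0.823100
step 6 [6y] bond c/1=31/400: DF=(1184521/1000000 − 31/400·(0.954200+0.910100+0.876800+0.850400+0.823100))/(1+31/400) = 3909/5000 ≈ 0.781800

1 1 4771/5000
2 2 9101/10000
3 3 548/625
4 4 1063/1250
5 5 8231/10000
6 6 3909/5000
s(6y) = (1/(3909/5000) − 1)/(6) = 1091/23454 ≈ 4.6517%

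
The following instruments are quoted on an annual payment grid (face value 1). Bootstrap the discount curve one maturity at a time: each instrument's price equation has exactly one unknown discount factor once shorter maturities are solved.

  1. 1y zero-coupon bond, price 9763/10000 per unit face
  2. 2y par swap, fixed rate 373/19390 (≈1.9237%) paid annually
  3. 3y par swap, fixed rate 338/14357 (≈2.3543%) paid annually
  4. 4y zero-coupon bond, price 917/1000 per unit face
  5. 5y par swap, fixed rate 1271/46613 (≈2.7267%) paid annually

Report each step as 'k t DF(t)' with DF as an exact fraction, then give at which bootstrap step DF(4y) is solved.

step 1 [1y] zero: DF = P = 9763/10000 ≈ 0.976300
step 2 [2y] swap r/1=373/19390: DF=(1 − 373/19390·(0.976300))/(1+373/19390) = 9627/10000 ≈ 0.962700
step 3 [3y] swap r/1=338/14357: DF=(1 − 338/14357·(0.976300+0.962700))/(1+338/14357) = 2331/2500 ≈ 0.932400
step 4 [4y] zero: DF = P = 917/1000 ≈ 0.917000
step 5 [5y] swap r/1=1271/46613: DF=(1 − 1271/46613·(0.976300+0.962700+0.932400+0.917000))/(1+1271/46613) = 8729/10000 ≈ 0.872900

1 1 9763/10000
2 2 9627/10000
3 3 2331/2500
4 4 917/1000
5 5 8729/10000
DF(4y) is solved at step 4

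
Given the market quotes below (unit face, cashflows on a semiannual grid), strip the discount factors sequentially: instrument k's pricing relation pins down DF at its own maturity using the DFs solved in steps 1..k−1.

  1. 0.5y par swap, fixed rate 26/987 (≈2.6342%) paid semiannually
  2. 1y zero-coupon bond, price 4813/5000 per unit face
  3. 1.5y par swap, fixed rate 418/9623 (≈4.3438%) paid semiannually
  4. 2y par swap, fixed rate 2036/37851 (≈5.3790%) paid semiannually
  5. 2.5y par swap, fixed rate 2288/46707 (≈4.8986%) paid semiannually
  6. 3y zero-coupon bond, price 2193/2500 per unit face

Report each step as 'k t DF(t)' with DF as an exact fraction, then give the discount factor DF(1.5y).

step 1 [0.5y] swap r/2=13/987: DF=(1 − 13/987·(0))/(1+13/987) = 987/1000 ≈ 0.987000
step 2 [1y] zero: DF = P = 4813/5000 ≈ 0.962600
step 3 [1.5y] swap r/2=209/9623: DF=(1 − 209/9623·(0.987000+0.962600))/(1+209/9623) = 9373/10000 ≈ 0.937300
step 4 [2y] swap r/2=1018/37851: DF=(1 − 1018/37851·(0.987000+0.962600+0.937300))/(1+1018/37851) = 4491/5000 ≈ 0.898200
step 5 [2.5y] swap r/2=1144/46707: DF=(1 − 1144/46707·(0.987000+0.962600+0.937300+0.898200))/(1+1144/46707) = 1107/1250 ≈ 0.885600
step 6 [3y] zero: DF = P = 2193/2500 ≈ 0.877200

1 1/2 987/1000
2 1 4813/5000
3 3/2 9373/10000
4 2 4491/5000
5 5/2 1107/1250
6 3 2193/2500
DF(1.5y) = 9373/10000 ≈ 0.937300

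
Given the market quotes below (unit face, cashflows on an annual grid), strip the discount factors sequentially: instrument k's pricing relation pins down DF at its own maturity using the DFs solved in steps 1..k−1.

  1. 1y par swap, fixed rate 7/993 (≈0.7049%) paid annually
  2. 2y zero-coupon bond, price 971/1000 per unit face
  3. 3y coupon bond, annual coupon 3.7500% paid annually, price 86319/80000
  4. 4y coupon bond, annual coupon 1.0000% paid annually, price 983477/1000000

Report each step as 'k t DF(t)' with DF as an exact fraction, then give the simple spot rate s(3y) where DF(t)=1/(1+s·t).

step 1 [1y] swap r/1=7/993: DF=(1 − 7/993·(0))/(1+7/993) = 993/1000 ≈ 0.993000
step 2 [2y] zero: DF = P = 971/1000 ≈ 0.971000
step 3 [3y] bond c/1=3/80: DF=(86319/80000 − 3/80·(0.993000+0.971000))/(1+3/80) = 969/1000 ≈ 0.969000
step 4 [4y] bond c/1=1/100: DF=(983477/1000000 − 1/100·(0.993000+0.971000+0.969000))/(1+1/100) = 9447/10000 ≈ 0.944700

1 1 993/1000
2 2 971/1000
3 3 969/1000
4 4 9447/10000
s(3y) = (1/(969/1000) − 1)/(3) = 31/2907 ≈ 1.0664%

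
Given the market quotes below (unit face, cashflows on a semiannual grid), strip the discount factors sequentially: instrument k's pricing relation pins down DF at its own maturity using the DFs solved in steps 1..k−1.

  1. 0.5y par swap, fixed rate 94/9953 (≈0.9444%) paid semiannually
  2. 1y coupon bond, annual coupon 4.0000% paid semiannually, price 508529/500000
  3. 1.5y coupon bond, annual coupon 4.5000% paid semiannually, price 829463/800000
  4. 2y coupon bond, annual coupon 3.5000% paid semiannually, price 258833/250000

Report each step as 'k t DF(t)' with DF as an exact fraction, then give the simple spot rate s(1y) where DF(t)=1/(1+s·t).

1 1/2 9953/10000
2 1 611/625
3 3/2 4853/5000
4 2 9669/10000
s(1y) = (1/(611/625) − 1)/(1) = 14/611 ≈ 2.2913%

step 1 [0.5y] swap r/2=47/9953: DF=(1 − 47/9953·(0))/(1+47/9953) = 9953/10000 ≈ 0.995300
step 2 [1y] bond c/2=1/50: DF=(508529/500000 − 1/50·(0.995300))/(1+1/50) = 611/625 ≈ 0.977600
step 3 [1.5y] bond c/2=9/400: DF=(829463/800000 − 9/400·(0.995300+0.977600))/(1+9/400) = 4853/5000 ≈ 0.970600
step 4 [2y] bond c/2=7/400: DF=(258833/250000 − 7/400·(0.995300+0.977600+0.970600))/(1+7/400) = 9669/10000 ≈ 0.966900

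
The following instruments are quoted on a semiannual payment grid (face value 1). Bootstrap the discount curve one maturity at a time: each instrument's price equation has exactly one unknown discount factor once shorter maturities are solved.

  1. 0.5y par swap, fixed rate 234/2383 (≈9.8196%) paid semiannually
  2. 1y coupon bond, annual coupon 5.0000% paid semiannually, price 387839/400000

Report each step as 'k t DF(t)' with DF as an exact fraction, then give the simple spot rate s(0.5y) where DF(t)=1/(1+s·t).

step 1 [0.5y] swap r/2=117/2383: DF=(1 − 117/2383·(0))/(1+117/2383) = 2383/2500 ≈ 0.953200
step 2 [1y] bond c/2=1/40: DF=(387839/400000 − 1/40·(0.953200))/(1+1/40) = 9227/10000 ≈ 0.922700

1 1/2 2383/2500
2 1 9227/10000
s(0.5y) = (1/(2383/2500) − 1)/(1/2) = 234/2383 ≈ 9.8196%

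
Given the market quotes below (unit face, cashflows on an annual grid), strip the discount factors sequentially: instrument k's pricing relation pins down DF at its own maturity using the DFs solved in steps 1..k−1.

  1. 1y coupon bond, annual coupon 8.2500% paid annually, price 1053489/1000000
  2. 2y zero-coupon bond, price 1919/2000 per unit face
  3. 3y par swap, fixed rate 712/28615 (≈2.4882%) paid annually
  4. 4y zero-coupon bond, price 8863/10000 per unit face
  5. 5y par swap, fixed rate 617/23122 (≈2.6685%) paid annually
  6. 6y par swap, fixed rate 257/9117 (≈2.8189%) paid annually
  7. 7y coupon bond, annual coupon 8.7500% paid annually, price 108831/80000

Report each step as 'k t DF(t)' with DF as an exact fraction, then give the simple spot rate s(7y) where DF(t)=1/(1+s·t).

1 1 2433/2500
2 2 1919/2000
3 3 1161/1250
4 4 8863/10000
5 5 4383/5000
6 6 4229/5000
7 7 2027/2500
s(7y) = (1/(2027/2500) − 1)/(7) = 473/14189 ≈ 3.3336%

step 1 [1y] bond c/1=33/400: DF=(1053489/1000000 − 33/400·(0))/(1+33/400) = 2433/2500 ≈ 0.973200
step 2 [2y] zero: DF = P = 1919/2000 ≈ 0.959500
step 3 [3y] swap r/1=712/28615: DF=(1 − 712/28615·(0.973200+0.959500))/(1+712/28615) = 1161/1250 ≈ 0.928800
step 4 [4y] zero: DF = P = 8863/10000 ≈ 0.886300
step 5 [5y] swap r/1=617/23122: DF=(1 − 617/23122·(0.973200+0.959500+0.928800+0.886300))/(1+617/23122) = 4383/5000 ≈ 0.876600
step 6 [6y] swap r/1=257/9117: DF=(1 − 257/9117·(0.973200+0.959500+0.928800+0.886300+0.876600))/(1+257/9117) = 4229/5000 ≈ 0.845800
step 7 [7y] bond c/1=7/80: DF=(108831/80000 − 7/80·(0.973200+0.959500+0.928800+0.886300+0.876600+0.845800))/(1+7/80) = 2027/2500 ≈ 0.810800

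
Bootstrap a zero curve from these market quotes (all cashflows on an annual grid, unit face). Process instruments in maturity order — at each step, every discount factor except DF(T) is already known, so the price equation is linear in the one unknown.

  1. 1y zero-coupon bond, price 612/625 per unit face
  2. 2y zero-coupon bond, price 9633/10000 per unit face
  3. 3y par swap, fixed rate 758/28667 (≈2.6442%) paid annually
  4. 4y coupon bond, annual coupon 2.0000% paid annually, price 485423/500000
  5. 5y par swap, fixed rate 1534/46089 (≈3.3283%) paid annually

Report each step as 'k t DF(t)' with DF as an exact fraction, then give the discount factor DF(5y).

1 1 612/625
2 2 9633/10000
3 3 4621/5000
4 4 2239/2500
5 5 4233/5000
DF(5y) = 4233/5000 ≈ 0.846600

step 1 [1y] zero: DF = P = 612/625 ≈ 0.979200
step 2 [2y] zero: DF = P = 9633/10000 ≈ 0.963300
step 3 [3y] swap r/1=758/28667: DF=(1 − 758/28667·(0.979200+0.963300))/(1+758/28667) = 4621/5000 ≈ 0.924200
step 4 [4y] bond c/1=1/50: DF=(485423/500000 − 1/50·(0.979200+0.963300+0.924200))/(1+1/50) = 2239/2500 ≈ 0.895600
step 5 [5y] swap r/1=1534/46089: DF=(1 − 1534/46089·(0.979200+0.963300+0.924200+0.895600))/(1+1534/46089) = 4233/5000 ≈ 0.846600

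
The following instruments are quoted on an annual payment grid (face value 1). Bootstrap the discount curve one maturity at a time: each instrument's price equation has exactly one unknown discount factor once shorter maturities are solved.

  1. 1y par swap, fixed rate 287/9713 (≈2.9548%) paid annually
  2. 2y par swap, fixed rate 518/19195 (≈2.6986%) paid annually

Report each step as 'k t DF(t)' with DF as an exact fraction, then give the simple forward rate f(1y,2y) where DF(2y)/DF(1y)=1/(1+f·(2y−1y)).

step 1 [1y] swap r/1=287/9713: DF=(1 − 287/9713·(0))/(1+287/9713) = 9713/10000 ≈ 0.971300
step 2 [2y] swap r/1=518/19195: DF=(1 − 518/19195·(0.971300))/(1+518/19195) = 4741/5000 ≈ 0.948200

1 1 9713/10000
2 2 4741/5000
f(1y,2y) = ((9713/10000)/(4741/5000) − 1)/(1) = 21/862 ≈ 2.4362%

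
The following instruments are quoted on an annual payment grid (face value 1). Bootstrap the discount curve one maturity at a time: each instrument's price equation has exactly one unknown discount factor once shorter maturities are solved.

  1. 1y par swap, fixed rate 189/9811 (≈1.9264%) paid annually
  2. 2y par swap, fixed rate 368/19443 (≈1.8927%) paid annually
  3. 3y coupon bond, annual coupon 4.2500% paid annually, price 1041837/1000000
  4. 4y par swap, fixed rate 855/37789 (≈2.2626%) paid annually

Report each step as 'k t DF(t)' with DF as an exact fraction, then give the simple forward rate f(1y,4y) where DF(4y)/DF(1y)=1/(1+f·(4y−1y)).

step 1 [1y] swap r/1=189/9811: DF=(1 − 189/9811·(0))/(1+189/9811) = 9811/10000 ≈ 0.981100
step 2 [2y] swap r/1=368/19443: DF=(1 − 368/19443·(0.981100))/(1+368/19443) = 602/625 ≈ 0.963200
step 3 [3y] bond c/1=17/400: DF=(1041837/1000000 − 17/400·(0.981100+0.963200))/(1+17/400) = 9201/10000 ≈ 0.920100
step 4 [4y] swap r/1=855/37789: DF=(1 − 855/37789·(0.981100+0.963200+0.920100))/(1+855/37789) = 1829/2000 ≈ 0.914500

1 1 9811/10000
2 2 602/625
3 3 9201/10000
4 4 1829/2000
f(1y,4y) = ((9811/10000)/(1829/2000) − 1)/(3) = 222/9145 ≈ 2.4276%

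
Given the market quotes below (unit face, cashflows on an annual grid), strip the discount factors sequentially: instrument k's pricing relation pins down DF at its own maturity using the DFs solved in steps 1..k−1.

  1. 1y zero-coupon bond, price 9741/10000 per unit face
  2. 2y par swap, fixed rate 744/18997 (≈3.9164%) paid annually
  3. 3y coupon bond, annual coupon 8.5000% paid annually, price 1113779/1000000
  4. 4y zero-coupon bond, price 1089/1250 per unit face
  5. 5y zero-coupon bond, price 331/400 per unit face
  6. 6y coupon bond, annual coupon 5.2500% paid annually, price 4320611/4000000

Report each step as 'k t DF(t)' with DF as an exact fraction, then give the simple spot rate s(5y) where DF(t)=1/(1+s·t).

1 1 9741/10000
2 2 1157/1250
3 3 8777/10000
4 4 1089/1250
5 5 331/400
6 6 803/1000
s(5y) = (1/(331/400) − 1)/(5) = 69/1655 ≈ 4.1692%

step 1 [1y] zero: DF = P = 9741/10000 ≈ 0.974100
step 2 [2y] swap r/1=744/18997: DF=(1 − 744/18997·(0.974100))/(1+744/18997) = 1157/1250 ≈ 0.925600
step 3 [3y] bond c/1=17/200: DF=(1113779/1000000 − 17/200·(0.974100+0.925600))/(1+17/200) = 8777/10000 ≈ 0.877700
step 4 [4y] zero: DF = P = 1089/1250 ≈ 0.871200
step 5 [5y] zero: DF = P = 331/400 ≈ 0.827500
step 6 [6y] bond c/1=21/400: DF=(4320611/4000000 − 21/400·(0.974100+0.925600+0.877700+0.871200+0.827500))/(1+21/400) = 803/1000 ≈ 0.803000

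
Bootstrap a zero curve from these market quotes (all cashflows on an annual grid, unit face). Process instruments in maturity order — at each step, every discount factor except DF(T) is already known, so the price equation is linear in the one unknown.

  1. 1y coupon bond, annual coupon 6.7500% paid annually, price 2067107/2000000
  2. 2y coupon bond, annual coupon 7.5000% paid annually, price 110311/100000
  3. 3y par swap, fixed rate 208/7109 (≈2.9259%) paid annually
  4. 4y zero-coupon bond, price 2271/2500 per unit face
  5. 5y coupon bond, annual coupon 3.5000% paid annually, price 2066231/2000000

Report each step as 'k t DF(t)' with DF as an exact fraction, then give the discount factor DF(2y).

1 1 4841/5000
2 2 4793/5000
3 3 573/625
4 4 2271/2500
5 5 8713/10000
DF(2y) = 4793/5000 ≈ 0.958600

step 1 [1y] bond c/1=27/400: DF=(2067107/2000000 − 27/400·(0))/(1+27/400) = 4841/5000 ≈ 0.968200
step 2 [2y] bond c/1=3/40: DF=(110311/100000 − 3/40·(0.968200))/(1+3/40) = 4793/5000 ≈ 0.958600
step 3 [3y] swap r/1=208/7109: DF=(1 − 208/7109·(0.968200+0.958600))/(1+208/7109) = 573/625 ≈ 0.916800
step 4 [4y] zero: DF = P = 2271/2500 ≈ 0.908400
step 5 [5y] bond c/1=7/200: DF=(2066231/2000000 − 7/200·(0.968200+0.958600+0.916800+0.908400))/(1+7/200) = 8713/10000 ≈ 0.871300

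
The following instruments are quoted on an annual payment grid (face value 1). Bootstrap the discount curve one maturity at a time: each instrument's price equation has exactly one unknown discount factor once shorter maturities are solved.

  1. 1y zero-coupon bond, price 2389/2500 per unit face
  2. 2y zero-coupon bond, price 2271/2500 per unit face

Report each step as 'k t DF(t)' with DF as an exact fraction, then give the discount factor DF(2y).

step 1 [1y] zero: DF = P = 2389/2500 ≈ 0.955600
step 2 [2y] zero: DF = P = 2271/2500 ≈ 0.908400

1 1 2389/2500
2 2 2271/2500
DF(2y) = 2271/2500 ≈ 0.908400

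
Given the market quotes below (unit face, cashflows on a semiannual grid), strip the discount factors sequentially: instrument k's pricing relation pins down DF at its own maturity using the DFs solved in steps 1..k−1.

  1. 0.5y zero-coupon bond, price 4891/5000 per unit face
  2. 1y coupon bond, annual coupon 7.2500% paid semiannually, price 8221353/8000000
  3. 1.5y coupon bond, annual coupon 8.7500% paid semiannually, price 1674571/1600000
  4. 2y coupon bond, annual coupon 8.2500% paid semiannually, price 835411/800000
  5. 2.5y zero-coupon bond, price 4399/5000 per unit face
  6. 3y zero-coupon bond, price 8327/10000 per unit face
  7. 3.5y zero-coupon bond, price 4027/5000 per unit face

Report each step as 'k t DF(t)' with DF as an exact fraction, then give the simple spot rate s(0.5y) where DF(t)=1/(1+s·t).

1 1/2 4891/5000
2 1 383/400
3 3/2 576/625
4 2 8897/10000
5 5/2 4399/5000
6 3 8327/10000
7 7/2 4027/5000
s(0.5y) = (1/(4891/5000) − 1)/(1/2) = 218/4891 ≈ 4.4572%

step 1 [0.5y] zero: DF = P = 4891/5000 ≈ 0.978200
step 2 [1y] bond c/2=29/800: DF=(8221353/8000000 − 29/800·(0.978200))/(1+29/800) = 383/400 ≈ 0.957500
step 3 [1.5y] bond c/2=7/160: DF=(1674571/1600000 − 7/160·(0.978200+0.957500))/(1+7/160) = 576/625 ≈ 0.921600
step 4 [2y] bond c/2=33/800: DF=(835411/800000 − 33/800·(0.978200+0.957500+0.921600))/(1+33/800) = 8897/10000 ≈ 0.889700
step 5 [2.5y] zero: DF = P = 4399/5000 ≈ 0.879800
step 6 [3y] zero: DF = P = 8327/10000 ≈ 0.832700
step 7 [3.5y] zero: DF = P = 4027/5000 ≈ 0.805400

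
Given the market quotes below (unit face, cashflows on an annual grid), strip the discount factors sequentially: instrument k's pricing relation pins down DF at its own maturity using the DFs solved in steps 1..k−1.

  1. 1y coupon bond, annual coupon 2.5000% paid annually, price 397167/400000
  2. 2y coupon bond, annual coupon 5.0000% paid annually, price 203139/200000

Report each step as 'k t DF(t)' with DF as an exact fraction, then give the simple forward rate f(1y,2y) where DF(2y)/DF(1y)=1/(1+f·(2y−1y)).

step 1 [1y] bond c/1=1/40: DF=(397167/400000 − 1/40·(0))/(1+1/40) = 9687/10000 ≈ 0.968700
step 2 [2y] bond c/1=1/20: DF=(203139/200000 − 1/20·(0.968700))/(1+1/20) = 2303/2500 ≈ 0.921200

1 1 9687/10000
2 2 2303/2500
f(1y,2y) = ((9687/10000)/(2303/2500) − 1)/(1) = 475/9212 ≈ 5.1563%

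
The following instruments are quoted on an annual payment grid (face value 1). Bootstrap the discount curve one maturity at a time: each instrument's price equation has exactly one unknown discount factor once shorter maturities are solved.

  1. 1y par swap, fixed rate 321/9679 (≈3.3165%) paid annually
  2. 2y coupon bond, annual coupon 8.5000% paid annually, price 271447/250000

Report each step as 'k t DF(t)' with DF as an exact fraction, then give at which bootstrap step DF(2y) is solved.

1 1 9679/10000
2 2 9249/10000
DF(2y) is solved at step 2

step 1 [1y] swap r/1=321/9679: DF=(1 − 321/9679·(0))/(1+321/9679) = 9679/10000 ≈ 0.967900
step 2 [2y] bond c/1=17/200: DF=(271447/250000 − 17/200·(0.967900))/(1+17/200) = 9249/10000 ≈ 0.924900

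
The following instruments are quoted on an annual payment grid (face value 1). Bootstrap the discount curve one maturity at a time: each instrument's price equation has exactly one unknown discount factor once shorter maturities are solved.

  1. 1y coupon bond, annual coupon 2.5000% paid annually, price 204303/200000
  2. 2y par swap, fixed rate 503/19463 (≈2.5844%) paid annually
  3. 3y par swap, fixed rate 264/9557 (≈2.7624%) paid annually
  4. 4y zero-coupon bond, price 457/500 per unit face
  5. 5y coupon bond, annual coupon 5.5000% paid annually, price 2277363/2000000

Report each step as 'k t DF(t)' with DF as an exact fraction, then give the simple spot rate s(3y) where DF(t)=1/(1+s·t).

step 1 [1y] bond c/1=1/40: DF=(204303/200000 − 1/40·(0))/(1+1/40) = 4983/5000 ≈ 0.996600
step 2 [2y] swap r/1=503/19463: DF=(1 − 503/19463·(0.996600))/(1+503/19463) = 9497/10000 ≈ 0.949700
step 3 [3y] swap r/1=264/9557: DF=(1 − 264/9557·(0.996600+0.949700))/(1+264/9557) = 1151/1250 ≈ 0.920800
step 4 [4y] zero: DF = P = 457/500 ≈ 0.914000
step 5 [5y] bond c/1=11/200: DF=(2277363/2000000 − 11/200·(0.996600+0.949700+0.920800+0.914000))/(1+11/200) = 4411/5000 ≈ 0.882200

1 1 4983/5000
2 2 9497/10000
3 3 1151/1250
4 4 457/500
5 5 4411/5000
s(3y) = (1/(1151/1250) − 1)/(3) = 33/1151 ≈ 2.8671%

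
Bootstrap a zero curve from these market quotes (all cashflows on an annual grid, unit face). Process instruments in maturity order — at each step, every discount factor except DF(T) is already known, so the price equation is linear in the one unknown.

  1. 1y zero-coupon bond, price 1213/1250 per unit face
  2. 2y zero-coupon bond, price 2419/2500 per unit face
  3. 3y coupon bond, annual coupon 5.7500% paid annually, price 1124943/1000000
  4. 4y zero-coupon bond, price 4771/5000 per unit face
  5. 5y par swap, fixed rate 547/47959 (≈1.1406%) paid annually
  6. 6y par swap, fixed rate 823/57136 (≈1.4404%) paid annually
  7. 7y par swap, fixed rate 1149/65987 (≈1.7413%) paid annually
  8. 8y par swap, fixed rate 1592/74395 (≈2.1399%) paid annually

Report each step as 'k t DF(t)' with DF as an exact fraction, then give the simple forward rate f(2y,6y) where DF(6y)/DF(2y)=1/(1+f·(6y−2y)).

step 1 [1y] zero: DF = P = 1213/1250 ≈ 0.970400
step 2 [2y] zero: DF = P = 2419/2500 ≈ 0.967600
step 3 [3y] bond c/1=23/400: DF=(1124943/1000000 − 23/400·(0.970400+0.967600))/(1+23/400) = 599/625 ≈ 0.958400
step 4 [4y] zero: DF = P = 4771/5000 ≈ 0.954200
step 5 [5y] swap r/1=547/47959: DF=(1 − 547/47959·(0.970400+0.967600+0.958400+0.954200))/(1+547/47959) = 9453/10000 ≈ 0.945300
step 6 [6y] swap r/1=823/57136: DF=(1 − 823/57136·(0.970400+0.967600+0.958400+0.954200+0.945300))/(1+823/57136) = 9177/10000 ≈ 0.917700
step 7 [7y] swap r/1=1149/65987: DF=(1 − 1149/65987·(0.970400+0.967600+0.958400+0.954200+0.945300+0.917700))/(1+1149/65987) = 8851/10000 ≈ 0.885100
step 8 [8y] swap r/1=1592/74395: DF=(1 − 1592/74395·(0.970400+0.967600+0.958400+0.954200+0.945300+0.917700+0.885100))/(1+1592/74395) = 1051/1250 ≈ 0.840800

1 1 1213/1250
2 2 2419/2500
3 3 599/625
4 4 4771/5000
5 5 9453/10000
6 6 9177/10000
7 7 8851/10000
8 8 1051/1250
f(2y,6y) = ((2419/2500)/(9177/10000) − 1)/(4) = 499/36708 ≈ 1.3594%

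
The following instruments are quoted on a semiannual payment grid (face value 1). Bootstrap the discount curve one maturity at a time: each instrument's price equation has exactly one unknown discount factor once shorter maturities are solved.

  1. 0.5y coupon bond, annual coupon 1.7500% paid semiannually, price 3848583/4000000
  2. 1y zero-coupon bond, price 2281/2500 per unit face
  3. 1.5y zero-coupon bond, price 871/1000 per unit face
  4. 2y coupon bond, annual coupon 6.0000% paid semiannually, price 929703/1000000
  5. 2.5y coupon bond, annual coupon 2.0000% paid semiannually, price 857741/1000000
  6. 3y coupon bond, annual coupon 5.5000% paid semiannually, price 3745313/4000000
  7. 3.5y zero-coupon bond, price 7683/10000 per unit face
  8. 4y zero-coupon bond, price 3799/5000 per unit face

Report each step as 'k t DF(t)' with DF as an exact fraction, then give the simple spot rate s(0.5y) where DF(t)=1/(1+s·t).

1 1/2 4769/5000
2 1 2281/2500
3 3/2 871/1000
4 2 8229/10000
5 5/2 407/500
6 3 3971/5000
7 7/2 7683/10000
8 4 3799/5000
s(0.5y) = (1/(4769/5000) − 1)/(1/2) = 462/4769 ≈ 9.6876%

step 1 [0.5y] bond c/2=7/800: DF=(3848583/4000000 − 7/800·(0))/(1+7/800) = 4769/5000 ≈ 0.953800
step 2 [1y] zero: DF = P = 2281/2500 ≈ 0.912400
step 3 [1.5y] zero: DF = P = 871/1000 ≈ 0.871000
step 4 [2y] bond c/2=3/100: DF=(929703/1000000 − 3/100·(0.953800+0.912400+0.871000))/(1+3/100) = 8229/10000 ≈ 0.822900
step 5 [2.5y] bond c/2=1/100: DF=(857741/1000000 − 1/100·(0.953800+0.912400+0.871000+0.822900))/(1+1/100) = 407/500 ≈ 0.814000
step 6 [3y] bond c/2=11/400: DF=(3745313/4000000 − 11/400·(0.953800+0.912400+0.871000+0.822900+0.814000))/(1+11/400) = 3971/5000 ≈ 0.794200
step 7 [3.5y] zero: DF = P = 7683/10000 ≈ 0.768300
step 8 [4y] zero: DF = P = 3799/5000 ≈ 0.759800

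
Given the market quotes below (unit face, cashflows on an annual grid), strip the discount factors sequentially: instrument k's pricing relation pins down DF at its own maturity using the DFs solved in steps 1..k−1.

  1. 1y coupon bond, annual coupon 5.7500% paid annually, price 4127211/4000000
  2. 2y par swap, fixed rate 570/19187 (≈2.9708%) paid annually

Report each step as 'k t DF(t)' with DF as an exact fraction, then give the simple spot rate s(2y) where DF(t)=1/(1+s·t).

step 1 [1y] bond c/1=23/400: DF=(4127211/4000000 − 23/400·(0))/(1+23/400) = 9757/10000 ≈ 0.975700
step 2 [2y] swap r/1=570/19187: DF=(1 − 570/19187·(0.975700))/(1+570/19187) = 943/1000 ≈ 0.943000

1 1 9757/10000
2 2 943/1000
s(2y) = (1/(943/1000) − 1)/(2) = 57/1886 ≈ 3.0223%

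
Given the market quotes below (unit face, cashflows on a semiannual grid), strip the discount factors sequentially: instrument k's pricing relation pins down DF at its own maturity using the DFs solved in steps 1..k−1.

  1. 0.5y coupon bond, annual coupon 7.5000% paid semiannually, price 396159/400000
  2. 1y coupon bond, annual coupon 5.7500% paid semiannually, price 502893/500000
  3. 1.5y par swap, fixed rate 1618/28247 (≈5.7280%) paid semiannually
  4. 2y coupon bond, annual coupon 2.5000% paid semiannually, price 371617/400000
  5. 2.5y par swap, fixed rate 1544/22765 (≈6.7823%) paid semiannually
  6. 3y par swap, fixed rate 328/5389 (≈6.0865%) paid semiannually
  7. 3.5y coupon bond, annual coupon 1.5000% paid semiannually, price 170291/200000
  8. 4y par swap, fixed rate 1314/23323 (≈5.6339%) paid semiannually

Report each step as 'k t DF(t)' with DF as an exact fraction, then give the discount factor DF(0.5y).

1 1/2 4773/5000
2 1 951/1000
3 3/2 9191/10000
4 2 8827/10000
5 5/2 1057/1250
6 3 209/250
7 7/2 161/200
8 4 8029/10000
DF(0.5y) = 4773/5000 ≈ 0.954600

step 1 [0.5y] bond c/2=3/80: DF=(396159/400000 − 3/80·(0))/(1+3/80) = 4773/5000 ≈ 0.954600
step 2 [1y] bond c/2=23/800: DF=(502893/500000 − 23/800·(0.954600))/(1+23/800) = 951/1000 ≈ 0.951000
step 3 [1.5y] swap r/2=809/28247: DF=(1 − 809/28247·(0.954600+0.951000))/(1+809/28247) = 9191/10000 ≈ 0.919100
step 4 [2y] bond c/2=1/80: DF=(371617/400000 − 1/80·(0.954600+0.951000+0.919100))/(1+1/80) = 8827/10000 ≈ 0.882700
step 5 [2.5y] swap r/2=772/22765: DF=(1 − 772/22765·(0.954600+0.951000+0.919100+0.882700))/(1+772/22765) = 1057/1250 ≈ 0.845600
step 6 [3y] swap r/2=164/5389: DF=(1 − 164/5389·(0.954600+0.951000+0.919100+0.882700+0.845600))/(1+164/5389) = 209/250 ≈ 0.836000
step 7 [3.5y] bond c/2=3/400: DF=(170291/200000 − 3/400·(0.954600+0.951000+0.919100+0.882700+0.845600+0.836000))/(1+3/400) = 161/200 ≈ 0.805000
step 8 [4y] swap r/2=657/23323: DF=(1 − 657/23323·(0.954600+0.951000+0.919100+0.882700+0.845600+0.836000+0.805000))/(1+657/23323) = 8029/10000 ≈ 0.802900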